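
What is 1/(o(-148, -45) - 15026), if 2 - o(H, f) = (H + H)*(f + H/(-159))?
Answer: -159/4462888 ≈ -3.5627e-5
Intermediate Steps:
o(H, f) = 2 - 2*H*(f - H/159) (o(H, f) = 2 - (H + H)*(f + H/(-159)) = 2 - 2*H*(f + H*(-1/159)) = 2 - 2*H*(f - H/159))
1/(o(-148, -45) - 15026) = 1/((2 + (2/159)*(-148)**2 - 2*(-148)*(-45)) - 15026) = 1/((2 + (2/159)*21904 - 13320) - 15026) = 1/((2 + 43808/159 - 13320) - 15026) = 1/(-2073754/159 - 15026) = 1/(-4462888/159) = -159/4462888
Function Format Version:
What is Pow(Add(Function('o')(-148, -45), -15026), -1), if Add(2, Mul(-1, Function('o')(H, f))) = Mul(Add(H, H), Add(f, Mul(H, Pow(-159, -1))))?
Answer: Rational(-159, 4462888) ≈ -3.5627e-5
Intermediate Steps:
Function('o')(H, f) = Add(2, Mul(-2, H, Add(f, Mul(Rational(-1, 159), H)))) (Function('o')(H, f) = Add(2, Mul(-1, Mul(Add(H, H), Add(f, Mul(H, Pow(-159, -1)))))) = Add(2, Mul(-1, Mul(Mul(2, H), Add(f, Mul(H, Rational(-1, 159)))))) = Add(2, Mul(-1, Mul(Mul(2, H), Add(f, Mul(Rational(-1, 159), H))))) = Add(2, Mul(-1, Mul(2, H, Add(f, Mul(Rational(-1, 159), H))))) = Add(2, Mul(-2, H, Add(f, Mul(Rational(-1, 159), H)))))
Pow(Add(Function('o')(-148, -45), -15026), -1) = Pow(Add(Add(2, Mul(Rational(2, 159), Pow(-148, 2)), Mul(-2, -148, -45)), -15026), -1) = Pow(Add(Add(2, Mul(Rational(2, 159), 21904), -13320), -15026), -1) = Pow(Add(Add(2, Rational(43808, 159), -13320), -15026), -1) = Pow(Add(Rational(-2073754, 159), -15026), -1) = Pow(Rational(-4462888, 159), -1) = Rational(-159, 4462888)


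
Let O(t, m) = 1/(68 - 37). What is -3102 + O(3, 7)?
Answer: -96161/31 ≈ -3102.0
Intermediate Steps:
O(t, m) = 1/31
-3102 + O(3, 7) = -3102 + 1/31 = -96161/31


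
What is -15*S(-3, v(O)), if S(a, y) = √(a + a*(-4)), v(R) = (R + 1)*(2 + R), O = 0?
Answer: -45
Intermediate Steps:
v(R) = (1 + R)*(2 + R)
S(a, y) = √3*√(-a) (S(a, y) = √(a - 4*a) = √(-3*a) = √3*√(-a))
-15*S(-3, v(O)) = -15*√3*√(-1*(-3)) = -15*√3*√3 = -15*3 = -45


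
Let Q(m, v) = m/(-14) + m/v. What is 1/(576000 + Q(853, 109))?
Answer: 1526/878894965 ≈ 1.7363e-6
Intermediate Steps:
Q(m, v) = -m/14 + m/v (Q(m, v) = m*(-1/14) + m/v = -m/14 + m/v)
1/(576000 + Q(853, 109)) = 1/(576000 + (-1/14*853 + 853/109)) = 1/(576000 + (-853/14 + 853*(1/109))) = 1/(576000 + (-853/14 + 853/109)) = 1/(576000 - 81035/1526) = 1/(878894965/1526) = 1526/878894965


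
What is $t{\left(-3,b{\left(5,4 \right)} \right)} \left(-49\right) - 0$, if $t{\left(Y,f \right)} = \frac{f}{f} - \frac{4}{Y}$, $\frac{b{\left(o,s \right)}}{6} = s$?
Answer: $- \frac{343}{3} \approx -114.33$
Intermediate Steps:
$b{\left(o,s \right)} = 6 s$
$t{\left(Y,f \right)} = 1 - \frac{4}{Y}$
$t{\left(-3,b{\left(5,4 \right)} \right)} \left(-49\right) - 0 = \frac{-4 - 3}{-3} \left(-49\right) - 0 = \left(- \frac{1}{3}\right) \left(-7\right) \left(-49\right) + 0 = \frac{7}{3} \left(-49\right) + 0 = - \frac{343}{3} + 0 = - \frac{343}{3}$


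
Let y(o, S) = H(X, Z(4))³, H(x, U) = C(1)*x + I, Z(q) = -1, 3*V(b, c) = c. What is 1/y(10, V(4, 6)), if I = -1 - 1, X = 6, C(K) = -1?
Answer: -1/512 ≈ -0.0019531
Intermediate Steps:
V(b, c) = c/3
I = -2
H(x, U) = -2 - x (H(x, U) = -x - 2 = -2 - x)
y(o, S) = -512 (y(o, S) = (-2 - 1*6)³ = (-2 - 6)³ = (-8)³ = -512)
1/y(10, V(4, 6)) = 1/(-512) = -1/512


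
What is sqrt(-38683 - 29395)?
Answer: I*sqrt(68078) ≈ 260.92*I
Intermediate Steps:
sqrt(-38683 - 29395) = sqrt(-68078) = I*sqrt(68078)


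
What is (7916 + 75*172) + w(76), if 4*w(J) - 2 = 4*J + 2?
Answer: 20893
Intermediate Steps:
w(J) = 1 + J (w(J) = ½ + (4*J + 2)/4 = ½ + (2 + 4*J)/4 = ½ + (½ + J) = 1 + J)
(7916 + 75*172) + w(76) = (7916 + 75*172) + (1 + 76) = (7916 + 12900) + 77 = 20816 + 77 = 20893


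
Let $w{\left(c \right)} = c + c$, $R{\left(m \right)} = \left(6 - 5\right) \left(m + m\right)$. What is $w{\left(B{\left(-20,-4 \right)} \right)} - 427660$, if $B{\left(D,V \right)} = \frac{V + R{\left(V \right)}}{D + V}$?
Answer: $-427659$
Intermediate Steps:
$R{\left(m \right)} = 2 m$ ($R{\left(m \right)} = 1 \cdot 2 m = 2 m$)
$B{\left(D,V \right)} = \frac{3 V}{D + V}$ ($B{\left(D,V \right)} = \frac{V + 2 V}{D + V} = \frac{3 V}{D + V}$)
$w{\left(c \right)} = 2 c$
$w{\left(B{\left(-20,-4 \right)} \right)} - 427660 = 2 \cdot 3 \left(-4\right) \frac{1}{-20 - 4} - 427660 = 2 \cdot 3 \left(-4\right) \frac{1}{-24} - 427660 = 2 \cdot 3 \left(-4\right) \left(- \frac{1}{24}\right) - 427660 = 2 \cdot \frac{1}{2} - 427660 = 1 - 427660 = -427659$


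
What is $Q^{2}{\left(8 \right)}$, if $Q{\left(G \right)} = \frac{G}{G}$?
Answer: $1$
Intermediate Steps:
$Q{\left(G \right)} = 1$
$Q^{2}{\left(8 \right)} = 1^{2} = 1$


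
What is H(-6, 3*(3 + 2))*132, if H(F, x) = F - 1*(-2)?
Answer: -528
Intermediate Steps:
H(F, x) = 2 + F (H(F, x) = F + 2 = 2 + F)
H(-6, 3*(3 + 2))*132 = (2 - 6)*132 = -4*132 = -528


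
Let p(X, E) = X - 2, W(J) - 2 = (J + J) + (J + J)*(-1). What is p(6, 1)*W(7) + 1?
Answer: 9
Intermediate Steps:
W(J) = 2 (W(J) = 2 + ((J + J) + (J + J)*(-1)) = 2 + (2*J + (2*J)*(-1)) = 2 + (2*J - 2*J) = 2 + 0 = 2)
p(X, E) = -2 + X
p(6, 1)*W(7) + 1 = (-2 + 6)*2 + 1 = 4*2 + 1 = 8 + 1 = 9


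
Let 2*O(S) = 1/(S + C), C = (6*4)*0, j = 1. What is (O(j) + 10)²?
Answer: 441/4 ≈ 110.25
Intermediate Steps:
C = 0 (C = 24*0 = 0)
O(S) = 1/(2*S) (O(S) = 1/(2*(S + 0)) = 1/(2*S))
(O(j) + 10)² = ((½)/1 + 10)² = ((½)*1 + 10)² = (½ + 10)² = (21/2)² = 441/4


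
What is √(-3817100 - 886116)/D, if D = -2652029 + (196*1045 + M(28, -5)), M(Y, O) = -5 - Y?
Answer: -2*I*√5999/174803 ≈ -0.00088618*I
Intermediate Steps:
D = -2447242 (D = -2652029 + (196*1045 + (-5 - 1*28)) = -2652029 + (204820 + (-5 - 28)) = -2652029 + (204820 - 33) = -2652029 + 204787 = -2447242)
√(-3817100 - 886116)/D = √(-3817100 - 886116)/(-2447242) = √(-4703216)*(-1/2447242) = (28*I*√5999)*(-1/2447242) = -2*I*√5999/174803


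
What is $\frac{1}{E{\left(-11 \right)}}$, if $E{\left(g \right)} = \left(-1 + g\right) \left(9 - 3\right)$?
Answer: $- \frac{1}{72} \approx -0.013889$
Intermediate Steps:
$E{\left(g \right)} = -6 + 6 g$ ($E{\left(g \right)} = \left(-1 + g\right) 6 = -6 + 6 g$)
$\frac{1}{E{\left(-11 \right)}} = \frac{1}{-6 + 6 \left(-11\right)} = \frac{1}{-6 - 66} = \frac{1}{-72} = - \frac{1}{72}$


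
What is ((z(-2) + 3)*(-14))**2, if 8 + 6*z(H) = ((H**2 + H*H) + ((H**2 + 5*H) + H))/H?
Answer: 4900/9 ≈ 544.44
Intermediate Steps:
z(H) = -4/3 + (3*H**2 + 6*H)/(6*H) (z(H) = -4/3 + (((H**2 + H*H) + ((H**2 + 5*H) + H))/H)/6 = -4/3 + (((H**2 + H**2) + (H**2 + 6*H))/H)/6 = -4/3 + ((2*H**2 + (H**2 + 6*H))/H)/6 = -4/3 + ((3*H**2 + 6*H)/H)/6 = -4/3 + (3*H**2 + 6*H)/(6*H))
((z(-2) + 3)*(-14))**2 = (((-1/3 + (1/2)*(-2)) + 3)*(-14))**2 = (((-1/3 - 1) + 3)*(-14))**2 = ((-4/3 + 3)*(-14))**2 = ((5/3)*(-14))**2 = (-70/3)**2 = 4900/9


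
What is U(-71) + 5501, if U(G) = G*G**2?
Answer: -352410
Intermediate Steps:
U(G) = G**3
U(-71) + 5501 = (-71)**3 + 5501 = -357911 + 5501 = -352410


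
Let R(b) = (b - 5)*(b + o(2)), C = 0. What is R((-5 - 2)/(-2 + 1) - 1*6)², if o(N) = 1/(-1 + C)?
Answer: 0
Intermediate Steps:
o(N) = -1 (o(N) = 1/(-1 + 0) = 1/(-1) = -1)
R(b) = (-1 + b)*(-5 + b) (R(b) = (b - 5)*(b - 1) = (-5 + b)*(-1 + b) = (-1 + b)*(-5 + b))
R((-5 - 2)/(-2 + 1) - 1*6)² = (5 + ((-5 - 2)/(-2 + 1) - 1*6)² - 6*((-5 - 2)/(-2 + 1) - 1*6))² = (5 + (-7/(-1) - 6)² - 6*(-7/(-1) - 6))² = (5 + (-7*(-1) - 6)² - 6*(-7*(-1) - 6))² = (5 + (7 - 6)² - 6*(7 - 6))² = (5 + 1² - 6*1)² = (5 + 1 - 6)² = 0² = 0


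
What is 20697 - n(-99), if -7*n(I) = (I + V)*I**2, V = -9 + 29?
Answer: -629400/7 ≈ -89914.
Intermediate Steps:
V = 20
n(I) = -I**2*(20 + I)/7 (n(I) = -(I + 20)*I**2/7 = -(20 + I)*I**2/7 = -I**2*(20 + I)/7)
20697 - n(-99) = 20697 - (-99)**2*(-20 - 1*(-99))/7 = 20697 - 9801*(-20 + 99)/7 = 20697 - 9801*79/7 = 20697 - 1*774279/7 = 20697 - 774279/7 = -629400/7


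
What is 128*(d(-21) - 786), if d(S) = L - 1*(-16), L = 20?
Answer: -96000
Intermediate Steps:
d(S) = 36 (d(S) = 20 - 1*(-16) = 20 + 16 = 36)
128*(d(-21) - 786) = 128*(36 - 786) = 128*(-750) = -96000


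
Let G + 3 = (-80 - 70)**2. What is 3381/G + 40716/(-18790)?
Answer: -142076477/70453105 ≈ -2.0166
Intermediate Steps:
G = 22497 (G = -3 + (-80 - 70)**2 = -3 + (-150)**2 = -3 + 22500 = 22497)
3381/G + 40716/(-18790) = 3381/22497 + 40716/(-18790) = 3381*(1/22497) + 40716*(-1/18790) = 1127/7499 - 20358/9395 = -142076477/70453105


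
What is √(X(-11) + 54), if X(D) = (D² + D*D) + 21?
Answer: √317 ≈ 17.805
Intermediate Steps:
X(D) = 21 + 2*D² (X(D) = (D² + D²) + 21 = 2*D² + 21 = 21 + 2*D²)
√(X(-11) + 54) = √((21 + 2*(-11)²) + 54) = √((21 + 2*121) + 54) = √((21 + 242) + 54) = √(263 + 54) = √317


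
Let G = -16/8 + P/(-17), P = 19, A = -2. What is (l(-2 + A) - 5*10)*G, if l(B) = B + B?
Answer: 3074/17 ≈ 180.82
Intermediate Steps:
G = -53/17 (G = -16/8 + 19/(-17) = -16*1/8 + 19*(-1/17) = -2 - 19/17 = -53/17 ≈ -3.1176)
l(B) = 2*B
(l(-2 + A) - 5*10)*G = (2*(-2 - 2) - 5*10)*(-53/17) = (2*(-4) - 50)*(-53/17) = (-8 - 50)*(-53/17) = -58*(-53/17) = 3074/17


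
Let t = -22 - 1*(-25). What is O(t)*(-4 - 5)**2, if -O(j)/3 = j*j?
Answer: -2187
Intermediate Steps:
t = 3 (t = -22 + 25 = 3)
O(j) = -3*j**2 (O(j) = -3*j*j = -3*j**2)
O(t)*(-4 - 5)**2 = (-3*3**2)*(-4 - 5)**2 = -3*9*(-9)**2 = -27*81 = -2187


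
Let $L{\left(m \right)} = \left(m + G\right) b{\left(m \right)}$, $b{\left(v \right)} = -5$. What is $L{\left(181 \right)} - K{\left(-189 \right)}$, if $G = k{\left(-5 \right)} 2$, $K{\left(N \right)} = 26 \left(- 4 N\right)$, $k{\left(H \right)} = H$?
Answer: $-20511$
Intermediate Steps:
$K{\left(N \right)} = - 104 N$
$G = -10$ ($G = \left(-5\right) 2 = -10$)
$L{\left(m \right)} = 50 - 5 m$ ($L{\left(m \right)} = \left(m - 10\right) \left(-5\right) = \left(-10 + m\right) \left(-5\right) = 50 - 5 m$)
$L{\left(181 \right)} - K{\left(-189 \right)} = \left(50 - 905\right) - \left(-104\right) \left(-189\right) = \left(50 - 905\right) - 19656 = -855 - 19656 = -20511$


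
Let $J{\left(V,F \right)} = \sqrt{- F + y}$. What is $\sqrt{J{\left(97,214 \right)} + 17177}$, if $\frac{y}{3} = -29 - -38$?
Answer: $\sqrt{17177 + i \sqrt{187}} \approx 131.06 + 0.0522 i$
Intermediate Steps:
$y = 27$ ($y = 3 \left(-29 - -38\right) = 3 \left(-29 + 38\right) = 3 \cdot 9 = 27$)
$J{\left(V,F \right)} = \sqrt{27 - F}$ ($J{\left(V,F \right)} = \sqrt{- F + 27} = \sqrt{27 - F}$)
$\sqrt{J{\left(97,214 \right)} + 17177} = \sqrt{\sqrt{27 - 214} + 17177} = \sqrt{\sqrt{-187} + 17177} = \sqrt{i \sqrt{187} + 17177} = \sqrt{17177 + i \sqrt{187}}$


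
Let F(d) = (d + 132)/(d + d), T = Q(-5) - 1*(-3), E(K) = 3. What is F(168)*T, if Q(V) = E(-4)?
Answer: 75/14 ≈ 5.3571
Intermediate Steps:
Q(V) = 3
T = 6 (T = 3 - 1*(-3) = 3 + 3 = 6)
F(d) = (132 + d)/(2*d) (F(d) = (132 + d)/((2*d)) = (132 + d)*(1/(2*d)) = (132 + d)/(2*d))
F(168)*T = ((½)*(132 + 168)/168)*6 = ((½)*(1/168)*300)*6 = (25/28)*6 = 75/14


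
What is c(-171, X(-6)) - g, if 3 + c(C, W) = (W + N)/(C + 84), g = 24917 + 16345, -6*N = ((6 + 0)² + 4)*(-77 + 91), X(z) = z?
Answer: -10769867/261 ≈ -41264.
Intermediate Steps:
N = -280/3 (N = -((6 + 0)² + 4)*(-77 + 91)/6 = -(6² + 4)*14/6 = -(36 + 4)*14/6 = -20*14/3 = -⅙*560 = -280/3 ≈ -93.333)
g = 41262
c(C, W) = -3 + (-280/3 + W)/(84 + C) (c(C, W) = -3 + (W - 280/3)/(C + 84) = -3 + (-280/3 + W)/(84 + C))
c(-171, X(-6)) - g = (-1036/3 - 6 - 3*(-171))/(84 - 171) - 1*41262 = (-1036/3 - 6 + 513)/(-87) - 41262 = -1/87*485/3 - 41262 = -485/261 - 41262 = -10769867/261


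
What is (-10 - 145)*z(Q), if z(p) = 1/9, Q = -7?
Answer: -155/9 ≈ -17.222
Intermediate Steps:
z(p) = ⅑
(-10 - 145)*z(Q) = (-10 - 145)*(⅑) = -155*⅑ = -155/9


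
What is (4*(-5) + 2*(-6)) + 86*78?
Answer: 6676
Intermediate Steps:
(4*(-5) + 2*(-6)) + 86*78 = (-20 - 12) + 6708 = -32 + 6708 = 6676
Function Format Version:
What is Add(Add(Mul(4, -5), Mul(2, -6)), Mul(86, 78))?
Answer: 6676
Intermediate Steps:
Add(Add(Mul(4, -5), Mul(2, -6)), Mul(86, 78)) = Add(Add(-20, -12), 6708) = Add(-32, 6708) = 6676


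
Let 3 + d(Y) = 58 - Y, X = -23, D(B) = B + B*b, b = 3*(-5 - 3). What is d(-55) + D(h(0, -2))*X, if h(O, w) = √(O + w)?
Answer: 110 + 529*I*√2 ≈ 110.0 + 748.12*I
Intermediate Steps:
b = -24 (b = 3*(-8) = -24)
D(B) = -23*B (D(B) = B + B*(-24) = B - 24*B = -23*B)
d(Y) = 55 - Y (d(Y) = -3 + (58 - Y) = 55 - Y)
d(-55) + D(h(0, -2))*X = (55 - 1*(-55)) - 23*√(0 - 2)*(-23) = (55 + 55) - 23*I*√2*(-23) = 110 - 23*I*√2*(-23) = 110 + 529*I*√2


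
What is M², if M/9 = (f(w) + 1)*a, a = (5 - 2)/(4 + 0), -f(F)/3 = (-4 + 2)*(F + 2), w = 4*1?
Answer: 998001/16 ≈ 62375.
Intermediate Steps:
w = 4
f(F) = 12 + 6*F (f(F) = -3*(-4 + 2)*(F + 2) = -(-6)*(2 + F) = -3*(-4 - 2*F) = 12 + 6*F)
a = ¾ (a = 3/4 = 3*(¼) = ¾ ≈ 0.75000)
M = 999/4 (M = 9*(((12 + 6*4) + 1)*(¾)) = 9*(((12 + 24) + 1)*(¾)) = 9*((36 + 1)*(¾)) = 9*(37*(¾)) = 9*(111/4) = 999/4 ≈ 249.75)
M² = (999/4)² = 998001/16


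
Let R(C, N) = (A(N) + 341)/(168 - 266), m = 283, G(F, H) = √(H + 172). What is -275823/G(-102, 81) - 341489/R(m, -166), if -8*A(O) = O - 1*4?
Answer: 19123384/207 - 275823*√253/253 ≈ 75043.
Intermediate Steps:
G(F, H) = √(172 + H)
A(O) = ½ - O/8 (A(O) = -(O - 1*4)/8 = -(O - 4)/8 = -(-4 + O)/8 = ½ - O/8)
R(C, N) = -683/196 + N/784 (R(C, N) = ((½ - N/8) + 341)/(168 - 266) = (683/2 - N/8)/(-98) = (683/2 - N/8)*(-1/98) = -683/196 + N/784)
-275823/G(-102, 81) - 341489/R(m, -166) = -275823/√(172 + 81) - 341489/(-683/196 + (1/784)*(-166)) = -275823*√253/253 - 341489/(-683/196 - 83/392) = -275823*√253/253 - 341489/(-207/56) = -275823*√253/253 - 341489*(-56/207) = -275823*√253/253 + 19123384/207 = 19123384/207 - 275823*√253/253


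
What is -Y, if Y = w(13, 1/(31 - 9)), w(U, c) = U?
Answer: -13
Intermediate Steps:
Y = 13
-Y = -1*13 = -13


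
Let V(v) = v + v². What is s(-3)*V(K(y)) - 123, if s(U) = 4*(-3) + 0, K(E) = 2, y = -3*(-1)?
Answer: -195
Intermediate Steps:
y = 3
s(U) = -12 (s(U) = -12 + 0 = -12)
s(-3)*V(K(y)) - 123 = -24*(1 + 2) - 123 = -24*3 - 123 = -12*6 - 123 = -72 - 123 = -195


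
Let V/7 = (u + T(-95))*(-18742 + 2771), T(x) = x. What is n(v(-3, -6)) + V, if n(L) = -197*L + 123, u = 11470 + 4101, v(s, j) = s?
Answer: -1730169658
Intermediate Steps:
u = 15571
n(L) = 123 - 197*L
V = -1730170372 (V = 7*((15571 - 95)*(-18742 + 2771)) = 7*(15476*(-15971)) = 7*(-247167196) = -1730170372)
n(v(-3, -6)) + V = (123 - 197*(-3)) - 1730170372 = (123 + 591) - 1730170372 = 714 - 1730170372 = -1730169658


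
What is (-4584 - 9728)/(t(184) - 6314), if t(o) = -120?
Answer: 7156/3217 ≈ 2.2244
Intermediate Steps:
(-4584 - 9728)/(t(184) - 6314) = (-4584 - 9728)/(-120 - 6314) = -14312/(-6434) = -14312*(-1/6434) = 7156/3217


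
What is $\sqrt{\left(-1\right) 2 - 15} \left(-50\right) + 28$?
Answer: $28 - 50 i \sqrt{17} \approx 28.0 - 206.16 i$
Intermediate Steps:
$\sqrt{\left(-1\right) 2 - 15} \left(-50\right) + 28 = \sqrt{-2 - 15} \left(-50\right) + 28 = \sqrt{-17} \left(-50\right) + 28 = i \sqrt{17} \left(-50\right) + 28 = - 50 i \sqrt{17} + 28 = 28 - 50 i \sqrt{17}$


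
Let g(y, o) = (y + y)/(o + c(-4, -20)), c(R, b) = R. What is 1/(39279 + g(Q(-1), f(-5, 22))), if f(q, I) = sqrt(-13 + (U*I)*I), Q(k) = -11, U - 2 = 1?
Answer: 55893929/2195454180155 + 22*sqrt(1439)/2195454180155 ≈ 2.5459e-5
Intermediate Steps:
U = 3 (U = 2 + 1 = 3)
f(q, I) = sqrt(-13 + 3*I**2) (f(q, I) = sqrt(-13 + (3*I)*I) = sqrt(-13 + 3*I**2))
g(y, o) = 2*y/(-4 + o) (g(y, o) = (y + y)/(o - 4) = (2*y)/(-4 + o) = 2*y/(-4 + o))
1/(39279 + g(Q(-1), f(-5, 22))) = 1/(39279 + 2*(-11)/(-4 + sqrt(-13 + 3*22**2))) = 1/(39279 + 2*(-11)/(-4 + sqrt(-13 + 3*484))) = 1/(39279 + 2*(-11)/(-4 + sqrt(-13 + 1452))) = 1/(39279 + 2*(-11)/(-4 + sqrt(1439))) = 1/(39279 - 22/(-4 + sqrt(1439)))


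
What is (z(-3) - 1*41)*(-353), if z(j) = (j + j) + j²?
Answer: 13414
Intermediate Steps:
z(j) = j² + 2*j (z(j) = 2*j + j² = j² + 2*j)
(z(-3) - 1*41)*(-353) = (-3*(2 - 3) - 1*41)*(-353) = (-3*(-1) - 41)*(-353) = (3 - 41)*(-353) = -38*(-353) = 13414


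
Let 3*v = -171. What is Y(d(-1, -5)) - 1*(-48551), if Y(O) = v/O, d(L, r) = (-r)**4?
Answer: 30344318/625 ≈ 48551.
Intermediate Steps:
v = -57 (v = (1/3)*(-171) = -57)
d(L, r) = r**4
Y(O) = -57/O
Y(d(-1, -5)) - 1*(-48551) = -57/((-5)**4) - 1*(-48551) = -57/625 + 48551 = 30344318/625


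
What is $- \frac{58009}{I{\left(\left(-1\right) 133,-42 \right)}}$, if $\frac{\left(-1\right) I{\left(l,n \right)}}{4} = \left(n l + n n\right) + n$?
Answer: $\frac{8287}{4176} \approx 1.9844$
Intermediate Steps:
$I{\left(l,n \right)} = - 4 n - 4 n^{2} - 4 l n$ ($I{\left(l,n \right)} = - 4 \left(\left(n l + n n\right) + n\right) = - 4 \left(\left(l n + n^{2}\right) + n\right) = - 4 \left(\left(n^{2} + l n\right) + n\right) = - 4 \left(n + n^{2} + l n\right) = - 4 n - 4 n^{2} - 4 l n$)
$- \frac{58009}{I{\left(\left(-1\right) 133,-42 \right)}} = - \frac{58009}{\left(-4\right) \left(-42\right) \left(1 - 133 - 42\right)} = - \frac{58009}{\left(-4\right) \left(-42\right) \left(-174\right)} = - \frac{58009}{-29232} = \left(-58009\right) \left(- \frac{1}{29232}\right) = \frac{8287}{4176}$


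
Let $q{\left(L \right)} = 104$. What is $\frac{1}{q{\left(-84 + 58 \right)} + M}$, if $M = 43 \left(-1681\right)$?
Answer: $- \frac{1}{72179} \approx -1.3854 \cdot 10^{-5}$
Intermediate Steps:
$M = -72283$
$\frac{1}{q{\left(-84 + 58 \right)} + M} = \frac{1}{104 - 72283} = \frac{1}{-72179} = - \frac{1}{72179}$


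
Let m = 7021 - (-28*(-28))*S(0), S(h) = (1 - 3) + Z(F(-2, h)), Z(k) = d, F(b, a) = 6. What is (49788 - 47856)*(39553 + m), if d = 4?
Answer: 86951592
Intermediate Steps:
Z(k) = 4
S(h) = 2 (S(h) = (1 - 3) + 4 = -2 + 4 = 2)
m = 5453 (m = 7021 - (-28*(-28))*2 = 7021 - 784*2 = 7021 - 1*1568 = 7021 - 1568 = 5453)
(49788 - 47856)*(39553 + m) = (49788 - 47856)*(39553 + 5453) = 1932*45006 = 86951592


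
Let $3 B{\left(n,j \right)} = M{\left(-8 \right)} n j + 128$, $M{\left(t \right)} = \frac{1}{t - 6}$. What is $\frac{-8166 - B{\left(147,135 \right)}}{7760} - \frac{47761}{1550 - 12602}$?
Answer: $\frac{142562623}{42881760} \approx 3.3246$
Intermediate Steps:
$M{\left(t \right)} = \frac{1}{-6 + t}$
$B{\left(n,j \right)} = \frac{128}{3} - \frac{j n}{42}$ ($B{\left(n,j \right)} = \frac{\frac{n}{-6 - 8} j + 128}{3} = \frac{\frac{n}{-14} j + 128}{3} = \frac{- \frac{n}{14} j + 128}{3} = \frac{- \frac{j n}{14} + 128}{3} = \frac{128 - \frac{j n}{14}}{3} = \frac{128}{3} - \frac{j n}{42}$)
$\frac{-8166 - B{\left(147,135 \right)}}{7760} - \frac{47761}{1550 - 12602} = \frac{-8166 - \left(\frac{128}{3} - \frac{45}{14} \cdot 147\right)}{7760} - \frac{47761}{1550 - 12602} = \left(-8166 - \left(\frac{128}{3} - \frac{945}{2}\right)\right) \frac{1}{7760} - \frac{47761}{-11052} = \left(-8166 - - \frac{2579}{6}\right) \frac{1}{7760} - - \frac{47761}{11052} = \left(-8166 + \frac{2579}{6}\right) \frac{1}{7760} + \frac{47761}{11052} = \left(- \frac{46417}{6}\right) \frac{1}{7760} + \frac{47761}{11052} = - \frac{46417}{46560} + \frac{47761}{11052} = \frac{142562623}{42881760}$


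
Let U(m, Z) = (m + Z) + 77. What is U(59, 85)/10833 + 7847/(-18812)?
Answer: -80849099/203790396 ≈ -0.39673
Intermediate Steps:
U(m, Z) = 77 + Z + m (U(m, Z) = (Z + m) + 77 = 77 + Z + m)
U(59, 85)/10833 + 7847/(-18812) = (77 + 85 + 59)/10833 + 7847/(-18812) = 221*(1/10833) + 7847*(-1/18812) = 221/10833 - 7847/18812 = -80849099/203790396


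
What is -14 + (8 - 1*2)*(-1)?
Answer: -20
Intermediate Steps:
-14 + (8 - 1*2)*(-1) = -14 + (8 - 2)*(-1) = -14 + 6*(-1) = -14 - 6 = -20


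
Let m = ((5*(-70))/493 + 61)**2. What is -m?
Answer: -883456729/243049 ≈ -3634.9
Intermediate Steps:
m = 883456729/243049 (m = (-350*1/493 + 61)**2 = (-350/493 + 61)**2 = (29723/493)**2 = 883456729/243049 ≈ 3634.9)
-m = -1*883456729/243049 = -883456729/243049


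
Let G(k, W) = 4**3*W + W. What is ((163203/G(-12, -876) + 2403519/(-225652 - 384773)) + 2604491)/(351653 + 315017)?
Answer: 2011680413328697/514929974637000 ≈ 3.9067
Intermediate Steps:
G(k, W) = 65*W (G(k, W) = 64*W + W = 65*W)
((163203/G(-12, -876) + 2403519/(-225652 - 384773)) + 2604491)/(351653 + 315017) = ((163203/((65*(-876))) + 2403519/(-225652 - 384773)) + 2604491)/(351653 + 315017) = ((163203/(-56940) + 2403519/(-610425)) + 2604491)/666670 = ((163203*(-1/56940) + 2403519*(-1/610425)) + 2604491)*(1/666670) = ((-54401/18980 - 801173/203475) + 2604491)*(1/666670) = (-5255101403/772391100 + 2604491)*(1/666670) = (2011680413328697/772391100)*(1/666670) = 2011680413328697/514929974637000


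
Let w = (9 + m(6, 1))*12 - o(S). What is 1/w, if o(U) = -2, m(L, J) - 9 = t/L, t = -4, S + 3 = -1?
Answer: 1/210 ≈ 0.0047619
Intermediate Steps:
S = -4 (S = -3 - 1 = -4)
m(L, J) = 9 - 4/L
w = 210 (w = (9 + (9 - 4/6))*12 - 1*(-2) = (9 + (9 - 4*1/6))*12 + 2 = (9 + (9 - 2/3))*12 + 2 = (9 + 25/3)*12 + 2 = (52/3)*12 + 2 = 208 + 2 = 210)
1/w = 1/210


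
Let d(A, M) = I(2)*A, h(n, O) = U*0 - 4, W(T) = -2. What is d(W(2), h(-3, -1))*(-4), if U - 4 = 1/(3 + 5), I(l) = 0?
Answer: 0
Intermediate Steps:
U = 33/8 (U = 4 + 1/(3 + 5) = 4 + 1/8 = 4 + ⅛ = 33/8 ≈ 4.1250)
h(n, O) = -4 (h(n, O) = (33/8)*0 - 4 = 0 - 4 = -4)
d(A, M) = 0 (d(A, M) = 0*A = 0)
d(W(2), h(-3, -1))*(-4) = 0*(-4) = 0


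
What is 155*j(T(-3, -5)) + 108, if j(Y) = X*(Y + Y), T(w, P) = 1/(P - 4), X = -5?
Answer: 2522/9 ≈ 280.22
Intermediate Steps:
T(w, P) = 1/(-4 + P)
j(Y) = -10*Y (j(Y) = -5*(Y + Y) = -10*Y)
155*j(T(-3, -5)) + 108 = 155*(-10/(-4 - 5)) + 108 = 155*(-10/(-9)) + 108 = 155*(-10*(-⅑)) + 108 = 155*(10/9) + 108 = 1550/9 + 108 = 2522/9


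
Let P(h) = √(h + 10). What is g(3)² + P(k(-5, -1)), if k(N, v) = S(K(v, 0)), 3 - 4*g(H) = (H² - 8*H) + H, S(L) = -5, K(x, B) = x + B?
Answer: 225/16 + √5 ≈ 16.299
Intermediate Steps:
K(x, B) = B + x
g(H) = ¾ - H²/4 + 7*H/4 (g(H) = ¾ - ((H² - 8*H) + H)/4 = ¾ - (H² - 7*H)/4 = ¾ + (-H²/4 + 7*H/4) = ¾ - H²/4 + 7*H/4)
k(N, v) = -5
P(h) = √(10 + h)
g(3)² + P(k(-5, -1)) = (¾ - ¼*3² + (7/4)*3)² + √(10 - 5) = (¾ - ¼*9 + 21/4)² + √5 = (¾ - 9/4 + 21/4)² + √5 = (15/4)² + √5 = 225/16 + √5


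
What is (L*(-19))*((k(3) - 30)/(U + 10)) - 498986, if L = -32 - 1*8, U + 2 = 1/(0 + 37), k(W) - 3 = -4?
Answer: -149070562/297 ≈ -5.0192e+5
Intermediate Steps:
k(W) = -1 (k(W) = 3 - 4 = -1)
U = -73/37 (U = -2 + 1/(0 + 37) = -2 + 1/37 = -73/37 ≈ -1.9730)
L = -40 (L = -32 - 8 = -40)
(L*(-19))*((k(3) - 30)/(U + 10)) - 498986 = (-40*(-19))*((-1 - 30)/(-73/37 + 10)) - 498986 = 760*(-31/297/37) - 498986 = 760*(-31*37/297) - 498986 = 760*(-1147/297) - 498986 = -871720/297 - 498986 = -149070562/297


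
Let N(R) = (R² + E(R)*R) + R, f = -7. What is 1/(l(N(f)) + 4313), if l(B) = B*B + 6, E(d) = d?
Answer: 1/12600 ≈ 7.9365e-5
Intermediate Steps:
N(R) = R + 2*R² (N(R) = (R² + R*R) + R = (R² + R²) + R = 2*R² + R = R + 2*R²)
l(B) = 6 + B² (l(B) = B² + 6 = 6 + B²)
1/(l(N(f)) + 4313) = 1/((6 + (-7*(1 + 2*(-7)))²) + 4313) = 1/((6 + (-7*(1 - 14))²) + 4313) = 1/((6 + (-7*(-13))²) + 4313) = 1/((6 + 91²) + 4313) = 1/((6 + 8281) + 4313) = 1/(8287 + 4313) = 1/12600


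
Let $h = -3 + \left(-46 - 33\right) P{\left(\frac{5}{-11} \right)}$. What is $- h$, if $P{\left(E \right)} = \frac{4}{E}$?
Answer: $- \frac{3461}{5} \approx -692.2$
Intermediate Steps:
$h = \frac{3461}{5}$ ($h = -3 + \left(-46 - 33\right) \frac{4}{5 \frac{1}{-11}} = -3 - 79 \frac{4}{5 \left(- \frac{1}{11}\right)} = -3 - 79 \frac{4}{- \frac{5}{11}} = -3 - 79 \cdot 4 \left(- \frac{11}{5}\right) = -3 - - \frac{3476}{5} = -3 + \frac{3476}{5} = \frac{3461}{5} \approx 692.2$)
$- h = \left(-1\right) \frac{3461}{5} = - \frac{3461}{5}$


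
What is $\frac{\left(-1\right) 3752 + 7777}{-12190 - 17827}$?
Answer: $- \frac{4025}{30017} \approx -0.13409$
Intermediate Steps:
$\frac{\left(-1\right) 3752 + 7777}{-12190 - 17827} = \frac{-3752 + 7777}{-30017} = 4025 \left(- \frac{1}{30017}\right) = - \frac{4025}{30017}$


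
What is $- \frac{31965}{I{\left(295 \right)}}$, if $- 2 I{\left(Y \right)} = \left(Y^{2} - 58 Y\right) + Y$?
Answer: $\frac{6393}{7021} \approx 0.91055$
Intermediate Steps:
$I{\left(Y \right)} = - \frac{Y^{2}}{2} + \frac{57 Y}{2}$ ($I{\left(Y \right)} = - \frac{\left(Y^{2} - 58 Y\right) + Y}{2} = - \frac{Y^{2} - 57 Y}{2} = - \frac{Y^{2}}{2} + \frac{57 Y}{2}$)
$- \frac{31965}{I{\left(295 \right)}} = - \frac{31965}{\frac{1}{2} \cdot 295 \left(57 - 295\right)} = - \frac{31965}{\frac{1}{2} \cdot 295 \left(-238\right)} = - \frac{31965}{-35105} = \left(-31965\right) \left(- \frac{1}{35105}\right) = \frac{6393}{7021}$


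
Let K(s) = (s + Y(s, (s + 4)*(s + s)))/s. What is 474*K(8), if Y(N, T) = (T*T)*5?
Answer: 10921434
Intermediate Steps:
Y(N, T) = 5*T² (Y(N, T) = T²*5 = 5*T²)
K(s) = (s + 20*s²*(4 + s)²)/s (K(s) = (s + 5*((s + 4)*(s + s))²)/s = (s + 5*((4 + s)*(2*s))²)/s = (s + 5*(2*s*(4 + s))²)/s = (s + 5*(4*s²*(4 + s)²))/s = (s + 20*s²*(4 + s)²)/s)
474*K(8) = 474*(1 + 20*8*(4 + 8)²) = 474*(1 + 20*8*12²) = 474*(1 + 20*8*144) = 474*(1 + 23040) = 474*23041 = 10921434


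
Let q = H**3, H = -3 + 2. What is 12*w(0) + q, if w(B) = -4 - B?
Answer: -49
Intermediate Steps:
H = -1
q = -1 (q = (-1)**3 = -1)
12*w(0) + q = 12*(-4 - 1*0) - 1 = 12*(-4 + 0) - 1 = 12*(-4) - 1 = -48 - 1 = -49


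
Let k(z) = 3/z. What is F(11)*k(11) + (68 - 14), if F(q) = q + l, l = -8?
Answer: 603/11 ≈ 54.818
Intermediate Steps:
F(q) = -8 + q (F(q) = q - 8 = -8 + q)
F(11)*k(11) + (68 - 14) = (-8 + 11)*(3/11) + (68 - 14) = 3*(3*(1/11)) + 54 = 3*(3/11) + 54 = 9/11 + 54 = 603/11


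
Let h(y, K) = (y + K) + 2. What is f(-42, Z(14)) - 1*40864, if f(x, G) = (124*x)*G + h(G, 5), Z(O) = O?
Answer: -113755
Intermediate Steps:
h(y, K) = 2 + K + y (h(y, K) = (K + y) + 2 = 2 + K + y)
f(x, G) = 7 + G + 124*G*x (f(x, G) = (124*x)*G + (2 + 5 + G) = 124*G*x + (7 + G) = 7 + G + 124*G*x)
f(-42, Z(14)) - 1*40864 = (7 + 14 + 124*14*(-42)) - 1*40864 = (7 + 14 - 72912) - 40864 = -72891 - 40864 = -113755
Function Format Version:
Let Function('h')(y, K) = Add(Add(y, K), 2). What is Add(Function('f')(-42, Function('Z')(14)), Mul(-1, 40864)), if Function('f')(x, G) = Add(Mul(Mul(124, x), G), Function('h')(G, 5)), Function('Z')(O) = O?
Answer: -113755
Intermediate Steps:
Function('h')(y, K) = Add(2, K, y) (Function('h')(y, K) = Add(Add(K, y), 2) = Add(2, K, y))
Function('f')(x, G) = Add(7, G, Mul(124, G, x)) (Function('f')(x, G) = Add(Mul(Mul(124, x), G), Add(2, 5, G)) = Add(Mul(124, G, x), Add(7, G)) = Add(7, G, Mul(124, G, x)))
Add(Function('f')(-42, Function('Z')(14)), Mul(-1, 40864)) = Add(Add(7, 14, Mul(124, 14, -42)), Mul(-1, 40864)) = Add(Add(7, 14, -72912), -40864) = Add(-72891, -40864) = -113755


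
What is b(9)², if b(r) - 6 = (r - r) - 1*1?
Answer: 25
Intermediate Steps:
b(r) = 5 (b(r) = 6 + ((r - r) - 1*1) = 6 + (0 - 1) = 6 - 1 = 5)
b(9)² = 5² = 25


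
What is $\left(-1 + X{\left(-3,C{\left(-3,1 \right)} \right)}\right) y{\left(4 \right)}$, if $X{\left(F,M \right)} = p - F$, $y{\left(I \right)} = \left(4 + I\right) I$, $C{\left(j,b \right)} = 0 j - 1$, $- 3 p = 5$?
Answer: $\frac{32}{3} \approx 10.667$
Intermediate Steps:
$p = - \frac{5}{3}$ ($p = \left(- \frac{1}{3}\right) 5 = - \frac{5}{3} \approx -1.6667$)
$C{\left(j,b \right)} = -1$ ($C{\left(j,b \right)} = 0 - 1 = -1$)
$y{\left(I \right)} = I \left(4 + I\right)$
$X{\left(F,M \right)} = - \frac{5}{3} - F$
$\left(-1 + X{\left(-3,C{\left(-3,1 \right)} \right)}\right) y{\left(4 \right)} = \left(-1 - - \frac{4}{3}\right) 4 \left(4 + 4\right) = \left(-1 + \left(- \frac{5}{3} + 3\right)\right) 4 \cdot 8 = \left(-1 + \frac{4}{3}\right) 32 = \frac{1}{3} \cdot 32 = \frac{32}{3}$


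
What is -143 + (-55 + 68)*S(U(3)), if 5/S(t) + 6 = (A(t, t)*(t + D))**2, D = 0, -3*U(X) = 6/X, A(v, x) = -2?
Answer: -6019/38 ≈ -158.39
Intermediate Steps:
U(X) = -2/X
S(t) = 5/(-6 + 4*t**2) (S(t) = 5/(-6 + (-2*(t + 0))**2) = 5/(-6 + (-2*t)**2) = 5/(-6 + 4*t**2))
-143 + (-55 + 68)*S(U(3)) = -143 + (-55 + 68)*(5/(2*(-3 + 2*(-2/3)**2))) = -143 + 13*(5/(2*(-3 + 2*(-2*1/3)**2))) = -143 + 13*(5/(2*(-3 + 2*(-2/3)**2))) = -143 + 13*(5/(2*(-3 + 2*(4/9)))) = -143 + 13*(5/(2*(-3 + 8/9))) = -143 + 13*(5/(2*(-19/9))) = -143 + 13*((5/2)*(-9/19)) = -143 + 13*(-45/38) = -143 - 585/38 = -6019/38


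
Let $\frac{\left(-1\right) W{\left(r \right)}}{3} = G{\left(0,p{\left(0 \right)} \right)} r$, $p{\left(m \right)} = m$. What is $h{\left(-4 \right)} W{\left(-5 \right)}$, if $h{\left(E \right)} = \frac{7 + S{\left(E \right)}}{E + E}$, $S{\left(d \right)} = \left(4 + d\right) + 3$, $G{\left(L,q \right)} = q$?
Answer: $0$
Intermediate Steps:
$S{\left(d \right)} = 7 + d$
$W{\left(r \right)} = 0$ ($W{\left(r \right)} = - 3 \cdot 0 r = \left(-3\right) 0 = 0$)
$h{\left(E \right)} = \frac{14 + E}{2 E}$ ($h{\left(E \right)} = \frac{7 + \left(7 + E\right)}{E + E} = \frac{14 + E}{2 E}$)
$h{\left(-4 \right)} W{\left(-5 \right)} = \frac{14 - 4}{2 \left(-4\right)} 0 = \frac{1}{2} \left(- \frac{1}{4}\right) 10 \cdot 0 = \left(- \frac{5}{4}\right) 0 = 0$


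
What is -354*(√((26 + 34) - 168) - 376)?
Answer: 133104 - 2124*I*√3 ≈ 1.331e+5 - 3678.9*I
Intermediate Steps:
-354*(√((26 + 34) - 168) - 376) = -354*(√(60 - 168) - 376) = -354*(√(-108) - 376) = -354*(6*I*√3 - 376) = -354*(-376 + 6*I*√3) = 133104 - 2124*I*√3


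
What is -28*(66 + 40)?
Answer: -2968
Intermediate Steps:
-28*(66 + 40) = -28*106 = -2968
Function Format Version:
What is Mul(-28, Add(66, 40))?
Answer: -2968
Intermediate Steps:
Mul(-28, Add(66, 40)) = Mul(-28, 106) = -2968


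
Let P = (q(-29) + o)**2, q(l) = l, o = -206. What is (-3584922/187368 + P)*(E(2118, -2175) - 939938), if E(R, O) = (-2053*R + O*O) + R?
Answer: -957576753212037/31228 ≈ -3.0664e+10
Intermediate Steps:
P = 55225 (P = (-29 - 206)**2 = (-235)**2 = 55225)
E(R, O) = O**2 - 2052*R (E(R, O) = (-2053*R + O**2) + R = (O**2 - 2053*R) + R = O**2 - 2052*R)
(-3584922/187368 + P)*(E(2118, -2175) - 939938) = (-3584922/187368 + 55225)*(((-2175)**2 - 2052*2118) - 939938) = (-3584922*1/187368 + 55225)*((4730625 - 4346136) - 939938) = (-597487/31228 + 55225)*(384489 - 939938) = (1723968813/31228)*(-555449) = -957576753212037/31228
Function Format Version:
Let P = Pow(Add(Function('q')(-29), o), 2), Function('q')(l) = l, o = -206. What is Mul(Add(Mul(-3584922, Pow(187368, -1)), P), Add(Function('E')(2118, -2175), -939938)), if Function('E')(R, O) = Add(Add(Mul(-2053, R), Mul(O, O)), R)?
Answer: Rational(-957576753212037, 31228) ≈ -3.0664e+10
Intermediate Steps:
P = 55225 (P = Pow(Add(-29, -206), 2) = Pow(-235, 2) = 55225)
Function('E')(R, O) = Add(Pow(O, 2), Mul(-2052, R)) (Function('E')(R, O) = Add(Add(Mul(-2053, R), Pow(O, 2)), R) = Add(Add(Pow(O, 2), Mul(-2053, R)), R) = Add(Pow(O, 2), Mul(-2052, R)))
Mul(Add(Mul(-3584922, Pow(187368, -1)), P), Add(Function('E')(2118, -2175), -939938)) = Mul(Add(Mul(-3584922, Pow(187368, -1)), 55225), Add(Add(Pow(-2175, 2), Mul(-2052, 2118)), -939938)) = Mul(Add(Mul(-3584922, Rational(1, 187368)), 55225), Add(Add(4730625, -4346136), -939938)) = Mul(Add(Rational(-597487, 31228), 55225), Add(384489, -939938)) = Mul(Rational(1723968813, 31228), -555449) = Rational(-957576753212037, 31228)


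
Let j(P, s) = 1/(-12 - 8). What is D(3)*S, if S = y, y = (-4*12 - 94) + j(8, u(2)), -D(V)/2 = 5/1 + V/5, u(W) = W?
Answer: 39774/25 ≈ 1591.0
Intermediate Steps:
j(P, s) = -1/20 (j(P, s) = 1/(-20) = -1/20)
D(V) = -10 - 2*V/5 (D(V) = -2*(5/1 + V/5) = -2*(5*1 + V*(⅕)) = -2*(5 + V/5) = -10 - 2*V/5)
y = -2841/20 (y = (-4*12 - 94) - 1/20 = (-48 - 94) - 1/20 = -142 - 1/20 = -2841/20 ≈ -142.05)
S = -2841/20 ≈ -142.05
D(3)*S = (-10 - ⅖*3)*(-2841/20) = (-10 - 6/5)*(-2841/20) = -56/5*(-2841/20) = 39774/25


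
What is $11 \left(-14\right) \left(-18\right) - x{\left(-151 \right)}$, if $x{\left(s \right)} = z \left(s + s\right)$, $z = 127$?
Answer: $41126$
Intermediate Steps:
$x{\left(s \right)} = 254 s$ ($x{\left(s \right)} = 127 \left(s + s\right) = 127 \cdot 2 s = 254 s$)
$11 \left(-14\right) \left(-18\right) - x{\left(-151 \right)} = 11 \left(-14\right) \left(-18\right) - 254 \left(-151\right) = \left(-154\right) \left(-18\right) - -38354 = 2772 + 38354 = 41126$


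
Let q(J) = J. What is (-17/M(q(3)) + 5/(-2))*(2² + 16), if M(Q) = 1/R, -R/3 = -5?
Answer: -5150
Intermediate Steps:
R = 15 (R = -3*(-5) = 15)
M(Q) = 1/15
(-17/M(q(3)) + 5/(-2))*(2² + 16) = (-17/1/15 + 5/(-2))*(2² + 16) = (-17*15 + 5*(-½))*(4 + 16) = (-255 - 5/2)*20 = -515/2*20 = -5150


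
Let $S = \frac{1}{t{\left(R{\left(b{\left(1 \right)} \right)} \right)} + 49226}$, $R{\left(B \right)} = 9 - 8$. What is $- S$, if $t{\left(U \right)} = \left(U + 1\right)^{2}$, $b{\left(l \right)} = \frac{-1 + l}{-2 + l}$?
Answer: $- \frac{1}{49230} \approx -2.0313 \cdot 10^{-5}$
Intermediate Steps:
$b{\left(l \right)} = \frac{-1 + l}{-2 + l}$
$R{\left(B \right)} = 1$
$t{\left(U \right)} = \left(1 + U\right)^{2}$
$S = \frac{1}{49230}$ ($S = \frac{1}{\left(1 + 1\right)^{2} + 49226} = \frac{1}{2^{2} + 49226} = \frac{1}{4 + 49226} = \frac{1}{49230} \approx 2.0313 \cdot 10^{-5}$)
$- S = \left(-1\right) \frac{1}{49230} = - \frac{1}{49230}$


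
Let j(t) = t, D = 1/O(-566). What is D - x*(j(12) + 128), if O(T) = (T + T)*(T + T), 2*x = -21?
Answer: 1883693281/1281424 ≈ 1470.0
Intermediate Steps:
x = -21/2 (x = (1/2)*(-21) = -21/2 ≈ -10.500)
O(T) = 4*T**2 (O(T) = (2*T)*(2*T) = 4*T**2)
D = 1/1281424 (D = 1/(4*(-566)**2) = 1/(4*320356) = 1/1281424 ≈ 7.8038e-7)
D - x*(j(12) + 128) = 1/1281424 - (-21)*(12 + 128)/2 = 1/1281424 - (-21)*140/2 = 1/1281424 - 1*(-1470) = 1/1281424 + 1470 = 1883693281/1281424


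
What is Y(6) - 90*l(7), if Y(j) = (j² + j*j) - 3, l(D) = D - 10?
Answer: 339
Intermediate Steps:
l(D) = -10 + D
Y(j) = -3 + 2*j² (Y(j) = (j² + j²) - 3 = 2*j² - 3 = -3 + 2*j²)
Y(6) - 90*l(7) = (-3 + 2*6²) - 90*(-10 + 7) = (-3 + 2*36) - 90*(-3) = (-3 + 72) + 270 = 69 + 270 = 339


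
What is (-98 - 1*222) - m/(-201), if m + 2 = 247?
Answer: -64075/201 ≈ -318.78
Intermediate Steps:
m = 245 (m = -2 + 247 = 245)
(-98 - 1*222) - m/(-201) = (-98 - 1*222) - 245/(-201) = (-98 - 222) - 245*(-1)/201 = -320 - 1*(-245/201) = -320 + 245/201 = -64075/201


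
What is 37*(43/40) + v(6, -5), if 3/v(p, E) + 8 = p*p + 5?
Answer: 17541/440 ≈ 39.866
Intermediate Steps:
v(p, E) = 3/(-3 + p²) (v(p, E) = 3/(-8 + (p*p + 5)) = 3/(-8 + (p² + 5)) = 3/(-8 + (5 + p²)) = 3/(-3 + p²))
37*(43/40) + v(6, -5) = 37*(43/40) + 3/(-3 + 6²) = 37*(43*(1/40)) + 3/(-3 + 36) = 37*(43/40) + 3/33 = 1591/40 + 3*(1/33) = 1591/40 + 1/11 = 17541/440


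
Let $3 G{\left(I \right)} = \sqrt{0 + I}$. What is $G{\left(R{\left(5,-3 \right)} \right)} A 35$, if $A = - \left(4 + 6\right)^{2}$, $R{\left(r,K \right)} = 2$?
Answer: $- \frac{3500 \sqrt{2}}{3} \approx -1649.9$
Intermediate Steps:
$G{\left(I \right)} = \frac{\sqrt{I}}{3}$ ($G{\left(I \right)} = \frac{\sqrt{0 + I}}{3} = \frac{\sqrt{I}}{3}$)
$A = -100$ ($A = - 10^{2} = \left(-1\right) 100 = -100$)
$G{\left(R{\left(5,-3 \right)} \right)} A 35 = \frac{\sqrt{2}}{3} \left(-100\right) 35 = - \frac{100 \sqrt{2}}{3} \cdot 35 = - \frac{3500 \sqrt{2}}{3}$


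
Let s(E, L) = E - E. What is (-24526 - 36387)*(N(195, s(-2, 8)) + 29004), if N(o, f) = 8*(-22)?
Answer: -1755999964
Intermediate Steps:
s(E, L) = 0
N(o, f) = -176
(-24526 - 36387)*(N(195, s(-2, 8)) + 29004) = (-24526 - 36387)*(-176 + 29004) = -60913*28828 = -1755999964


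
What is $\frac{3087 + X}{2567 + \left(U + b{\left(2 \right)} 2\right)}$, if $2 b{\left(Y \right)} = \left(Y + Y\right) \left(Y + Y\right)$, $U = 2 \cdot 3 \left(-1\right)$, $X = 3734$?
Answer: $\frac{6821}{2577} \approx 2.6469$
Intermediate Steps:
$U = -6$ ($U = 6 \left(-1\right) = -6$)
$b{\left(Y \right)} = 2 Y^{2}$ ($b{\left(Y \right)} = \frac{\left(Y + Y\right) \left(Y + Y\right)}{2} = \frac{2 Y 2 Y}{2} = \frac{4 Y^{2}}{2} = 2 Y^{2}$)
$\frac{3087 + X}{2567 + \left(U + b{\left(2 \right)} 2\right)} = \frac{3087 + 3734}{2567 - \left(6 - 2 \cdot 2^{2} \cdot 2\right)} = \frac{6821}{2567 - \left(6 - 2 \cdot 4 \cdot 2\right)} = \frac{6821}{2567 + \left(-6 + 8 \cdot 2\right)} = \frac{6821}{2567 + \left(-6 + 16\right)} = \frac{6821}{2567 + 10} = \frac{6821}{2577}$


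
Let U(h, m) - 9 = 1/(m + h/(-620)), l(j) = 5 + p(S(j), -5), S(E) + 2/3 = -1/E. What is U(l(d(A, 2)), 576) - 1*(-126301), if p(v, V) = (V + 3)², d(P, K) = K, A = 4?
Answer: 45106691030/357111 ≈ 1.2631e+5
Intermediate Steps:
S(E) = -⅔ - 1/E
p(v, V) = (3 + V)²
l(j) = 9 (l(j) = 5 + (3 - 5)² = 5 + (-2)² = 5 + 4 = 9)
U(h, m) = 9 + 1/(m - h/620) (U(h, m) = 9 + 1/(m + h/(-620)) = 9 + 1/(m + h*(-1/620)) = 9 + 1/(m - h/620))
U(l(d(A, 2)), 576) - 1*(-126301) = (-620 - 5580*576 + 9*9)/(9 - 620*576) - 1*(-126301) = (-620 - 3214080 + 81)/(9 - 357120) + 126301 = -3214619/(-357111) + 126301 = -1/357111*(-3214619) + 126301 = 3214619/357111 + 126301 = 45106691030/357111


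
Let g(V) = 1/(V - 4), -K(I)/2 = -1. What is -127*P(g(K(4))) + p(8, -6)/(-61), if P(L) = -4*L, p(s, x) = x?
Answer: -15488/61 ≈ -253.90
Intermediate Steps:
K(I) = 2 (K(I) = -2*(-1) = 2)
g(V) = 1/(-4 + V)
-127*P(g(K(4))) + p(8, -6)/(-61) = -(-508)/(-4 + 2) - 6/(-61) = -(-508)/(-2) - 6*(-1/61) = -(-508)*(-1)/2 + 6/61 = -127*2 + 6/61 = -254 + 6/61 = -15488/61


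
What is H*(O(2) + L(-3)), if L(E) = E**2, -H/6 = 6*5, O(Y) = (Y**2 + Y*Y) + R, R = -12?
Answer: -900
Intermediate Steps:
O(Y) = -12 + 2*Y**2 (O(Y) = (Y**2 + Y*Y) - 12 = (Y**2 + Y**2) - 12 = 2*Y**2 - 12 = -12 + 2*Y**2)
H = -180 (H = -36*5 = -6*30 = -180)
H*(O(2) + L(-3)) = -180*((-12 + 2*2**2) + (-3)**2) = -180*((-12 + 2*4) + 9) = -180*((-12 + 8) + 9) = -180*(-4 + 9) = -180*5 = -900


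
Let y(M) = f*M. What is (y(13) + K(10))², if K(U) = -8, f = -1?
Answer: 441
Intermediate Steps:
y(M) = -M
(y(13) + K(10))² = (-1*13 - 8)² = (-13 - 8)² = (-21)² = 441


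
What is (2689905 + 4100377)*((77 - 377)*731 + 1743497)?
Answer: 10349727453554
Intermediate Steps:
(2689905 + 4100377)*((77 - 377)*731 + 1743497) = 6790282*(-300*731 + 1743497) = 6790282*(-219300 + 1743497) = 6790282*1524197 = 10349727453554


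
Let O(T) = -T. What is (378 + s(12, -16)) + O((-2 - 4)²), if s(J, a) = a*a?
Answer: 598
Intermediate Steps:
s(J, a) = a²
(378 + s(12, -16)) + O((-2 - 4)²) = (378 + (-16)²) - (-2 - 4)² = (378 + 256) - 1*(-6)² = 634 - 1*36 = 634 - 36 = 598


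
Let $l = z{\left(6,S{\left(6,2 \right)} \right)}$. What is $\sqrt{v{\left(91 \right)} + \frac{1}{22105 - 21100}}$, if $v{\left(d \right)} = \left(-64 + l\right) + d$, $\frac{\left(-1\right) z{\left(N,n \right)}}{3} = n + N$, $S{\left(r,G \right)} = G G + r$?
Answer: $\frac{4 i \sqrt{1325595}}{1005} \approx 4.5825 i$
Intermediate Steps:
$S{\left(r,G \right)} = r + G^{2}$ ($S{\left(r,G \right)} = G^{2} + r = r + G^{2}$)
$z{\left(N,n \right)} = - 3 N - 3 n$ ($z{\left(N,n \right)} = - 3 \left(n + N\right) = - 3 \left(N + n\right) = - 3 N - 3 n$)
$l = -48$ ($l = \left(-3\right) 6 - 3 \left(6 + 2^{2}\right) = -18 - 3 \left(6 + 4\right) = -18 - 30 = -48$)
$v{\left(d \right)} = -112 + d$ ($v{\left(d \right)} = \left(-64 - 48\right) + d = -112 + d$)
$\sqrt{v{\left(91 \right)} + \frac{1}{22105 - 21100}} = \sqrt{\left(-112 + 91\right) + \frac{1}{22105 - 21100}} = \sqrt{-21 + \frac{1}{1005}} = \sqrt{- \frac{21104}{1005}} = \frac{4 i \sqrt{1325595}}{1005}$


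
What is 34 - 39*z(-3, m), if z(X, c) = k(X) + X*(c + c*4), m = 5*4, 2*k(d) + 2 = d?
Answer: 23663/2 ≈ 11832.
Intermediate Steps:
k(d) = -1 + d/2
m = 20
z(X, c) = -1 + X/2 + 5*X*c (z(X, c) = (-1 + X/2) + X*(c + c*4) = (-1 + X/2) + X*(c + 4*c) = (-1 + X/2) + X*(5*c) = (-1 + X/2) + 5*X*c = -1 + X/2 + 5*X*c)
34 - 39*z(-3, m) = 34 - 39*(-1 + (½)*(-3) + 5*(-3)*20) = 34 - 39*(-1 - 3/2 - 300) = 34 - 39*(-605/2) = 34 + 23595/2 = 23663/2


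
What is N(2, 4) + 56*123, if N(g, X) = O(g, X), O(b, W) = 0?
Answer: 6888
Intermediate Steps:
N(g, X) = 0
N(2, 4) + 56*123 = 0 + 56*123 = 0 + 6888 = 6888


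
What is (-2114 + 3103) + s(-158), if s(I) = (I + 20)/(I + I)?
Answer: 156331/158 ≈ 989.44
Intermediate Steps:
s(I) = (20 + I)/(2*I) (s(I) = (20 + I)/((2*I)) = (20 + I)*(1/(2*I)) = (20 + I)/(2*I))
(-2114 + 3103) + s(-158) = (-2114 + 3103) + (½)*(20 - 158)/(-158) = 989 + (½)*(-1/158)*(-138) = 989 + 69/158 = 156331/158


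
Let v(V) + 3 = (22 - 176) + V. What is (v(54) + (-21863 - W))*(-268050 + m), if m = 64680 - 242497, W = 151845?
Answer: 77496589137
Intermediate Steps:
m = -177817
v(V) = -157 + V (v(V) = -3 + ((22 - 176) + V) = -3 + (-154 + V) = -157 + V)
(v(54) + (-21863 - W))*(-268050 + m) = ((-157 + 54) + (-21863 - 1*151845))*(-268050 - 177817) = (-103 + (-21863 - 151845))*(-445867) = (-103 - 173708)*(-445867) = -173811*(-445867) = 77496589137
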